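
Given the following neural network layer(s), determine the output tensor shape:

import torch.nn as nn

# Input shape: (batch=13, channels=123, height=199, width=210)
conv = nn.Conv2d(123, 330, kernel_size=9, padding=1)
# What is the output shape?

Input shape: (13, 123, 199, 210)
Output shape: (13, 330, 193, 204)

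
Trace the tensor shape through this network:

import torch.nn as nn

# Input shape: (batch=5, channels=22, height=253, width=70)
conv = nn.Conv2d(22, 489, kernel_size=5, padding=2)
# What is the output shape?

Input shape: (5, 22, 253, 70)
Output shape: (5, 489, 253, 70)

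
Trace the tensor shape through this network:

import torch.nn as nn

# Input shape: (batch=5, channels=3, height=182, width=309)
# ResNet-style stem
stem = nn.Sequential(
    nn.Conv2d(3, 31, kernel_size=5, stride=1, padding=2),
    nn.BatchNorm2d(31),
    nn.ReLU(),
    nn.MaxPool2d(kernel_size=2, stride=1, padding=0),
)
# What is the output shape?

Input shape: (5, 3, 182, 309)
  -> after Conv2d 5x5 stride=1: (5, 31, 182, 309)
Output shape: (5, 31, 181, 308)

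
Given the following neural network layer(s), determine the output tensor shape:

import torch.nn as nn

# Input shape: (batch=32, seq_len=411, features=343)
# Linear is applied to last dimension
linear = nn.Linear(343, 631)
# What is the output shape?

Input shape: (32, 411, 343)
Output shape: (32, 411, 631)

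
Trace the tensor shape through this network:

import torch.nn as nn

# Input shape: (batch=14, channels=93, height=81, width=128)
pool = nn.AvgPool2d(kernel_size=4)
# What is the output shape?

Input shape: (14, 93, 81, 128)
Output shape: (14, 93, 20, 32)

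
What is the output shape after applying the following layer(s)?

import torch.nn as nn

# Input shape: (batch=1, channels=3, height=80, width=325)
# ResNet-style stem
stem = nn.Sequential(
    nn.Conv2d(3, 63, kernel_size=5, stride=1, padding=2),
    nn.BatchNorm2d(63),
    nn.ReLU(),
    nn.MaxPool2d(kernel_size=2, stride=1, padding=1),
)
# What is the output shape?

Input shape: (1, 3, 80, 325)
  -> after Conv2d 5x5 stride=1: (1, 63, 80, 325)
Output shape: (1, 63, 81, 326)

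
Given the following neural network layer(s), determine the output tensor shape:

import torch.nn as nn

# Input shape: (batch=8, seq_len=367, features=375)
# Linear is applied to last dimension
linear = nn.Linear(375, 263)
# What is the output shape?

Input shape: (8, 367, 375)
Output shape: (8, 367, 263)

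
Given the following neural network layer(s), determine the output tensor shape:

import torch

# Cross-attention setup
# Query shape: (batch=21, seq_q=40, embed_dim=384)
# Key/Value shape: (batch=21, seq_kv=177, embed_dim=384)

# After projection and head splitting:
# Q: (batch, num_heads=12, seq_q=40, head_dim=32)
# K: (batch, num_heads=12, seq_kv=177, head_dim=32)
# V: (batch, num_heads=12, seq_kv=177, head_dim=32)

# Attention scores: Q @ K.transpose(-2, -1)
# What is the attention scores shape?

Input shape: (21, 40, 384)
Output shape: (21, 12, 40, 177)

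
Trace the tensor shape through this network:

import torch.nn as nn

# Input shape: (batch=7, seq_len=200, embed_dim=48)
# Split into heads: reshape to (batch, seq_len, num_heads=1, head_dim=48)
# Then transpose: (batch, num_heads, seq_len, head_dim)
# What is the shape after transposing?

Input shape: (7, 200, 48)
  -> after reshape: (7, 200, 1, 48)
Output shape: (7, 1, 200, 48)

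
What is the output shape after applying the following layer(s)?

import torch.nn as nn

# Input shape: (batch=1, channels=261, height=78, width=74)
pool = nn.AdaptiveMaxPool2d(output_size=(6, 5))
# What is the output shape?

Input shape: (1, 261, 78, 74)
Output shape: (1, 261, 6, 5)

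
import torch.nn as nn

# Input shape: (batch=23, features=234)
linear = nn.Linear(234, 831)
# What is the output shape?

Input shape: (23, 234)
Output shape: (23, 831)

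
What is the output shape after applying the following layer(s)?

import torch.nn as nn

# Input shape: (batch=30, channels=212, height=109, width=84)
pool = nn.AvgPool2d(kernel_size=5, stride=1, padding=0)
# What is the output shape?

Input shape: (30, 212, 109, 84)
Output shape: (30, 212, 105, 80)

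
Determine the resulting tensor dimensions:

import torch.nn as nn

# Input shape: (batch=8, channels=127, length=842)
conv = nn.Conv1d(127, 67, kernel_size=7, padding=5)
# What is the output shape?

Input shape: (8, 127, 842)
Output shape: (8, 67, 846)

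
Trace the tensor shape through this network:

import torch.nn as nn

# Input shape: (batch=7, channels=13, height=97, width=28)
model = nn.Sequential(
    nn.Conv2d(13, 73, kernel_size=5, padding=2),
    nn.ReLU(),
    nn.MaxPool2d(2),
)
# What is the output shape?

Input shape: (7, 13, 97, 28)
  -> after Conv2d: (7, 73, 97, 28)
  -> after ReLU: (7, 73, 97, 28)
Output shape: (7, 73, 48, 14)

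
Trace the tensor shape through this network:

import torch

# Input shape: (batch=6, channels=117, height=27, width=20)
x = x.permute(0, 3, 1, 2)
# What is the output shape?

Input shape: (6, 117, 27, 20)
Output shape: (6, 20, 117, 27)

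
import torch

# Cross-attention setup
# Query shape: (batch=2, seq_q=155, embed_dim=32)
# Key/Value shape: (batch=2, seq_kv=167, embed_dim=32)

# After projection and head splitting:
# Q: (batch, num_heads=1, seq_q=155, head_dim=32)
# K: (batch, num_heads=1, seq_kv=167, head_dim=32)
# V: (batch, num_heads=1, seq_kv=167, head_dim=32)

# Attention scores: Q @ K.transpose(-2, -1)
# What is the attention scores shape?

Input shape: (2, 155, 32)
Output shape: (2, 1, 155, 167)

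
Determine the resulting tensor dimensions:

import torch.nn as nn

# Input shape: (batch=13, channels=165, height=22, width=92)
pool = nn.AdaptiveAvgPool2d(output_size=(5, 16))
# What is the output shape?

Input shape: (13, 165, 22, 92)
Output shape: (13, 165, 5, 16)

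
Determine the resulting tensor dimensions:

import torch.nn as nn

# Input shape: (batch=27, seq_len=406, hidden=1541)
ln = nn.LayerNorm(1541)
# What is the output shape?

Input shape: (27, 406, 1541)
Output shape: (27, 406, 1541)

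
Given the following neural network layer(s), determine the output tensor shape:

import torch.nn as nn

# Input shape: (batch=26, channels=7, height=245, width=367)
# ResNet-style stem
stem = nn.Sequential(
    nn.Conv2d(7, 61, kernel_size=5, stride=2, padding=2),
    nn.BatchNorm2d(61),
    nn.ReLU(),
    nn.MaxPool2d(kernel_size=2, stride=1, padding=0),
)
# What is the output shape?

Input shape: (26, 7, 245, 367)
  -> after Conv2d 5x5 stride=2: (26, 61, 123, 184)
Output shape: (26, 61, 122, 183)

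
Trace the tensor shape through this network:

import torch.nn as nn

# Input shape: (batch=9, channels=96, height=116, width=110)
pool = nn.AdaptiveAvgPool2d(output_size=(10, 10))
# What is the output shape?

Input shape: (9, 96, 116, 110)
Output shape: (9, 96, 10, 10)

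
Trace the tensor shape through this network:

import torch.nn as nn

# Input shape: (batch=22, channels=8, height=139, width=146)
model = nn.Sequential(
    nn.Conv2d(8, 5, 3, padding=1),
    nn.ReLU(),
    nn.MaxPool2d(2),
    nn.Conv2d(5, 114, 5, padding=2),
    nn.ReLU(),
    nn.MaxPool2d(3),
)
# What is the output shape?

Input shape: (22, 8, 139, 146)
  -> after first Conv2d: (22, 5, 139, 146)
  -> after first MaxPool2d: (22, 5, 69, 73)
  -> after second Conv2d: (22, 114, 69, 73)
Output shape: (22, 114, 23, 24)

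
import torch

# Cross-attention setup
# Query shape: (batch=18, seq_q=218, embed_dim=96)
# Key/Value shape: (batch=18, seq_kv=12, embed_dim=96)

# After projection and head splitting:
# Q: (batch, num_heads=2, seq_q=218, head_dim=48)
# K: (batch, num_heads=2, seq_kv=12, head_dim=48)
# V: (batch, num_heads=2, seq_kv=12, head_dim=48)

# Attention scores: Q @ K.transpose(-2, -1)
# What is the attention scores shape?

Input shape: (18, 218, 96)
Output shape: (18, 2, 218, 12)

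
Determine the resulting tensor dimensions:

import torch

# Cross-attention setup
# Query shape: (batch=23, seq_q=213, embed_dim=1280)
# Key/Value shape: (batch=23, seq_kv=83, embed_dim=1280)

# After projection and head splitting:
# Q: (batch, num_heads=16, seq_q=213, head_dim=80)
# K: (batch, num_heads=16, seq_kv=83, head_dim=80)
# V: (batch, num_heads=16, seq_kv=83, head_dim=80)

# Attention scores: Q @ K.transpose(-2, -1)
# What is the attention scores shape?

Input shape: (23, 213, 1280)
Output shape: (23, 16, 213, 83)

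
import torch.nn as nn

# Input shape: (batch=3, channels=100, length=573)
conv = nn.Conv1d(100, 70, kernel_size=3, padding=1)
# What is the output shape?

Input shape: (3, 100, 573)
Output shape: (3, 70, 573)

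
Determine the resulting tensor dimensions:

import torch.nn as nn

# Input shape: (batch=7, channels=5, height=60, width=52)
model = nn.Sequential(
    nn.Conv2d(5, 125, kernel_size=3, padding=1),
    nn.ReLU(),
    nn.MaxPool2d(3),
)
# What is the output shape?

Input shape: (7, 5, 60, 52)
  -> after Conv2d: (7, 125, 60, 52)
  -> after ReLU: (7, 125, 60, 52)
Output shape: (7, 125, 20, 17)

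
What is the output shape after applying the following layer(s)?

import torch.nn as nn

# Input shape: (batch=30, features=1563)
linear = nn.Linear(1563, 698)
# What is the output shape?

Input shape: (30, 1563)
Output shape: (30, 698)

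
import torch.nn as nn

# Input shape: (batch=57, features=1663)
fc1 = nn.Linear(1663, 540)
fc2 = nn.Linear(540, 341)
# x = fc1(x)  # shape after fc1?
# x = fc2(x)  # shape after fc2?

Input shape: (57, 1663)
  -> after fc1: (57, 540)
Output shape: (57, 341)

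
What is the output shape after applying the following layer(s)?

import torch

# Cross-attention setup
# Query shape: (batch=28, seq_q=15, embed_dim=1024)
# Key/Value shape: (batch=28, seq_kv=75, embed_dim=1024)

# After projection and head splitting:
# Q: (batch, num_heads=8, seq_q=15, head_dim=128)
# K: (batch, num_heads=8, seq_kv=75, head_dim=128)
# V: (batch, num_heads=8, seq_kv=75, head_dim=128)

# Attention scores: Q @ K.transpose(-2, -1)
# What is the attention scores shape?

Input shape: (28, 15, 1024)
Output shape: (28, 8, 15, 75)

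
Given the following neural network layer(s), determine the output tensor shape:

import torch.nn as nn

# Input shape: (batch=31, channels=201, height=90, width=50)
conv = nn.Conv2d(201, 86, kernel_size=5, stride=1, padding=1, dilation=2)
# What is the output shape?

Input shape: (31, 201, 90, 50)
Output shape: (31, 86, 84, 44)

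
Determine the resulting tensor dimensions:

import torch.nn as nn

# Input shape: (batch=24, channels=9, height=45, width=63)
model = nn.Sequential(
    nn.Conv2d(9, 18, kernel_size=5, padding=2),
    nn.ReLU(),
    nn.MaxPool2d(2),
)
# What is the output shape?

Input shape: (24, 9, 45, 63)
  -> after Conv2d: (24, 18, 45, 63)
  -> after ReLU: (24, 18, 45, 63)
Output shape: (24, 18, 22, 31)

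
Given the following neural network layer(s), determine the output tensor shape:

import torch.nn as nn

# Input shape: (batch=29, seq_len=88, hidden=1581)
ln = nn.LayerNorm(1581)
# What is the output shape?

Input shape: (29, 88, 1581)
Output shape: (29, 88, 1581)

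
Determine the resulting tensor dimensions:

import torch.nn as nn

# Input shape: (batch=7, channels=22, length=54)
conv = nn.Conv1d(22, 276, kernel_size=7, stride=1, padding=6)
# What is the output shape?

Input shape: (7, 22, 54)
Output shape: (7, 276, 60)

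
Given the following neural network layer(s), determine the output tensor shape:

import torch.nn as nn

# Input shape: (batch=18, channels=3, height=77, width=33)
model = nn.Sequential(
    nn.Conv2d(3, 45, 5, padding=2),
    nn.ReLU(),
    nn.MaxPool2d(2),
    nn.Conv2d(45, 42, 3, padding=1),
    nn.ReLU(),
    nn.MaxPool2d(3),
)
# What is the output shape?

Input shape: (18, 3, 77, 33)
  -> after first Conv2d: (18, 45, 77, 33)
  -> after first MaxPool2d: (18, 45, 38, 16)
  -> after second Conv2d: (18, 42, 38, 16)
Output shape: (18, 42, 12, 5)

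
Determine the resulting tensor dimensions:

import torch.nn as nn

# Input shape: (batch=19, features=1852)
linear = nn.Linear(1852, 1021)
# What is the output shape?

Input shape: (19, 1852)
Output shape: (19, 1021)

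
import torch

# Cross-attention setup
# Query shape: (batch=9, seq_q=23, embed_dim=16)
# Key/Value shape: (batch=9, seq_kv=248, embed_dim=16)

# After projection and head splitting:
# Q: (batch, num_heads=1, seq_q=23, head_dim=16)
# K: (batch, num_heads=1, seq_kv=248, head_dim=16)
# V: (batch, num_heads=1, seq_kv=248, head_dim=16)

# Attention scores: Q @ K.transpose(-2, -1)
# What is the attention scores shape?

Input shape: (9, 23, 16)
Output shape: (9, 1, 23, 248)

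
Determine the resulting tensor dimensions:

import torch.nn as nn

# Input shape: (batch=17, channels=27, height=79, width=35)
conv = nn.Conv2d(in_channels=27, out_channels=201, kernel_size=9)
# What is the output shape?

Input shape: (17, 27, 79, 35)
Output shape: (17, 201, 71, 27)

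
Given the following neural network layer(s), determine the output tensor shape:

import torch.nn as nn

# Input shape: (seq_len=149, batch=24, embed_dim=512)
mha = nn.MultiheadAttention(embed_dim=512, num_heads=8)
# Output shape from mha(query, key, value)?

Input shape: (149, 24, 512)
Output shape: (149, 24, 512)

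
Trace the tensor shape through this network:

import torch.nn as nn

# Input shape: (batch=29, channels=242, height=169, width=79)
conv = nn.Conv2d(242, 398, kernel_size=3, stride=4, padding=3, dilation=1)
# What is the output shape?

Input shape: (29, 242, 169, 79)
Output shape: (29, 398, 44, 21)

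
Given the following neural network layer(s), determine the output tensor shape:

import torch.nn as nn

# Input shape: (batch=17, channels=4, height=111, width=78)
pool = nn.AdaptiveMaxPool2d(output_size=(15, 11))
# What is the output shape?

Input shape: (17, 4, 111, 78)
Output shape: (17, 4, 15, 11)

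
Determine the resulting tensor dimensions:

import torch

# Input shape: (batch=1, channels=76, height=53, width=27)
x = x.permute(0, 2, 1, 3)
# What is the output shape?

Input shape: (1, 76, 53, 27)
Output shape: (1, 53, 76, 27)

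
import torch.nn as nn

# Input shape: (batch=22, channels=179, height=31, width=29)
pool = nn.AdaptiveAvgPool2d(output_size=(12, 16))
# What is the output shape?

Input shape: (22, 179, 31, 29)
Output shape: (22, 179, 12, 16)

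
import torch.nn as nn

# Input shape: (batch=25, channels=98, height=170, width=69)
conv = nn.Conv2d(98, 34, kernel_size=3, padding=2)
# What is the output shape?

Input shape: (25, 98, 170, 69)
Output shape: (25, 34, 172, 71)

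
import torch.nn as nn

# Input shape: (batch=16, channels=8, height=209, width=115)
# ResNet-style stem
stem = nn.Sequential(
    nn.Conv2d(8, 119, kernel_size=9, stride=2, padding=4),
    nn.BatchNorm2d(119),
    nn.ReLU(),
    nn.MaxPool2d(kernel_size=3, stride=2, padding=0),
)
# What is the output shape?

Input shape: (16, 8, 209, 115)
  -> after Conv2d 9x9 stride=2: (16, 119, 105, 58)
Output shape: (16, 119, 52, 28)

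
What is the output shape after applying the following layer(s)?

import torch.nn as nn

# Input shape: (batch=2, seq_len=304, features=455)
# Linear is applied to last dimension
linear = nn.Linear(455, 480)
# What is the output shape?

Input shape: (2, 304, 455)
Output shape: (2, 304, 480)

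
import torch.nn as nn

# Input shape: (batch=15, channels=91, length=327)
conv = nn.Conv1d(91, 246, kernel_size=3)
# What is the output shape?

Input shape: (15, 91, 327)
Output shape: (15, 246, 325)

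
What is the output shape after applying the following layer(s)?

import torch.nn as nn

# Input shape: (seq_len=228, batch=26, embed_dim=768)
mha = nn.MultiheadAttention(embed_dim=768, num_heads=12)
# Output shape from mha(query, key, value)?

Input shape: (228, 26, 768)
Output shape: (228, 26, 768)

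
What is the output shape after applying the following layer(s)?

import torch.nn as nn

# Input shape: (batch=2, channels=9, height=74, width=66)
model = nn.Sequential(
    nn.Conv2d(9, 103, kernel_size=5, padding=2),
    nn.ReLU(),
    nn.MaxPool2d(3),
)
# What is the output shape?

Input shape: (2, 9, 74, 66)
  -> after Conv2d: (2, 103, 74, 66)
  -> after ReLU: (2, 103, 74, 66)
Output shape: (2, 103, 24, 22)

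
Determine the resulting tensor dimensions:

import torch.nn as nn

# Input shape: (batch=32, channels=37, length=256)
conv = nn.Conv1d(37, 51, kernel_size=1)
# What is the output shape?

Input shape: (32, 37, 256)
Output shape: (32, 51, 256)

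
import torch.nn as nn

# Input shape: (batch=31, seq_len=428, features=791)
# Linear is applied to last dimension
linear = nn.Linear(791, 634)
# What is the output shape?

Input shape: (31, 428, 791)
Output shape: (31, 428, 634)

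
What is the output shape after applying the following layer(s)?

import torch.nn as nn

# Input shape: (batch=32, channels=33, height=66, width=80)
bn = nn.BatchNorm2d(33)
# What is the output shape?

Input shape: (32, 33, 66, 80)
Output shape: (32, 33, 66, 80)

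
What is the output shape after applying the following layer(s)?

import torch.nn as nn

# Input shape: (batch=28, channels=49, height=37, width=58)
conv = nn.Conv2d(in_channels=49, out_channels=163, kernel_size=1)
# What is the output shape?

Input shape: (28, 49, 37, 58)
Output shape: (28, 163, 37, 58)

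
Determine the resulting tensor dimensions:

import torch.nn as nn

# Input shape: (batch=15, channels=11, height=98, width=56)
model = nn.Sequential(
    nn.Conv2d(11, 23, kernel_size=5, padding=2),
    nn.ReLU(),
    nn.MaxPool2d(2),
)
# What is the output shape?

Input shape: (15, 11, 98, 56)
  -> after Conv2d: (15, 23, 98, 56)
  -> after ReLU: (15, 23, 98, 56)
Output shape: (15, 23, 49, 28)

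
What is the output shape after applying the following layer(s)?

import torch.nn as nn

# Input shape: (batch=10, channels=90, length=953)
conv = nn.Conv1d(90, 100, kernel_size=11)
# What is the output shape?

Input shape: (10, 90, 953)
Output shape: (10, 100, 943)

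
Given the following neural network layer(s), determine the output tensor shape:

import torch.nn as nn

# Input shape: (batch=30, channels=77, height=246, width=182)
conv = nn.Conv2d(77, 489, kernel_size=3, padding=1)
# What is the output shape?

Input shape: (30, 77, 246, 182)
Output shape: (30, 489, 246, 182)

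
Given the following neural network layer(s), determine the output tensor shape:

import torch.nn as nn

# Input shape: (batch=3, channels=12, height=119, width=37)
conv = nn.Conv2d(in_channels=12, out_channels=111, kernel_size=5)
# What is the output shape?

Input shape: (3, 12, 119, 37)
Output shape: (3, 111, 115, 33)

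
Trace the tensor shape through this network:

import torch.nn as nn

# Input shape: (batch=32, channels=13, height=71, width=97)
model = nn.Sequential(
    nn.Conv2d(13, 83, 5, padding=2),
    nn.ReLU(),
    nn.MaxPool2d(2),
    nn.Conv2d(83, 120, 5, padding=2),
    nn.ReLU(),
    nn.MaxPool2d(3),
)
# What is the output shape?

Input shape: (32, 13, 71, 97)
  -> after first Conv2d: (32, 83, 71, 97)
  -> after first MaxPool2d: (32, 83, 35, 48)
  -> after second Conv2d: (32, 120, 35, 48)
Output shape: (32, 120, 11, 16)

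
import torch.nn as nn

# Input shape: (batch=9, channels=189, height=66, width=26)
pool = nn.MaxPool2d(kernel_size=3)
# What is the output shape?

Input shape: (9, 189, 66, 26)
Output shape: (9, 189, 22, 8)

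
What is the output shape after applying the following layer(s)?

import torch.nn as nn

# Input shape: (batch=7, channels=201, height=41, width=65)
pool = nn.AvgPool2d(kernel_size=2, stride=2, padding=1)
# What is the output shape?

Input shape: (7, 201, 41, 65)
Output shape: (7, 201, 21, 33)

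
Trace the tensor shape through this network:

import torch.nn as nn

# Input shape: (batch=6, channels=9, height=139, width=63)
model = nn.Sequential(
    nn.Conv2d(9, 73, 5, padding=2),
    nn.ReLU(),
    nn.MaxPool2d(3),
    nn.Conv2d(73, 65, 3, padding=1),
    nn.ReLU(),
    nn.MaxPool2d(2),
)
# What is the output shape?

Input shape: (6, 9, 139, 63)
  -> after first Conv2d: (6, 73, 139, 63)
  -> after first MaxPool2d: (6, 73, 46, 21)
  -> after second Conv2d: (6, 65, 46, 21)
Output shape: (6, 65, 23, 10)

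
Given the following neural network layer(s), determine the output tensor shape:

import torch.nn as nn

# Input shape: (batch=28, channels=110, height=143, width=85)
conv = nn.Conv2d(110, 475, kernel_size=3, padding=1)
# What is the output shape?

Input shape: (28, 110, 143, 85)
Output shape: (28, 475, 143, 85)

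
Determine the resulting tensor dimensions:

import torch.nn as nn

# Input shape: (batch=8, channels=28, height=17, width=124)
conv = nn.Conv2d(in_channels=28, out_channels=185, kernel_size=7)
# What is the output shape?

Input shape: (8, 28, 17, 124)
Output shape: (8, 185, 11, 118)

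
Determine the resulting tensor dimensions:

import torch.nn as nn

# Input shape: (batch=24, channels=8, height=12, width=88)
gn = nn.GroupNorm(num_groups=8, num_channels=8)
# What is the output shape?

Input shape: (24, 8, 12, 88)
Output shape: (24, 8, 12, 88)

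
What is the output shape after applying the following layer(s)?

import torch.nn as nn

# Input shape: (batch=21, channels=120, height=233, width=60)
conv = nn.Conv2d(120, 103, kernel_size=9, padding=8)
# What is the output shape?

Input shape: (21, 120, 233, 60)
Output shape: (21, 103, 241, 68)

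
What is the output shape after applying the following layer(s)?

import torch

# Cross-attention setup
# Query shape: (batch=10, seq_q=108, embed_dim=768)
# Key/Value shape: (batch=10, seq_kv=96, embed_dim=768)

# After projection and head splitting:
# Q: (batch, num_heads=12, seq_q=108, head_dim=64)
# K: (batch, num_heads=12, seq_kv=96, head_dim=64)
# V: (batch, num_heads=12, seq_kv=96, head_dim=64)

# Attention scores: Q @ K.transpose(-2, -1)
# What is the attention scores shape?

Input shape: (10, 108, 768)
Output shape: (10, 12, 108, 96)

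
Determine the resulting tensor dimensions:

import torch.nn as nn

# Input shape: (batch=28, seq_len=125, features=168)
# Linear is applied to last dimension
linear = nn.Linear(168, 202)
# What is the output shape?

Input shape: (28, 125, 168)
Output shape: (28, 125, 202)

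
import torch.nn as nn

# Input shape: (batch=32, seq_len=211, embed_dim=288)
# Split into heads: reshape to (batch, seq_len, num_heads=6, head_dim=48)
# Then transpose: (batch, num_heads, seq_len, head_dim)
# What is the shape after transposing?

Input shape: (32, 211, 288)
  -> after reshape: (32, 211, 6, 48)
Output shape: (32, 6, 211, 48)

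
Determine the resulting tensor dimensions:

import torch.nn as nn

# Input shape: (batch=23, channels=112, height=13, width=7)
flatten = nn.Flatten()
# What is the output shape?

Input shape: (23, 112, 13, 7)
Output shape: (23, 10192)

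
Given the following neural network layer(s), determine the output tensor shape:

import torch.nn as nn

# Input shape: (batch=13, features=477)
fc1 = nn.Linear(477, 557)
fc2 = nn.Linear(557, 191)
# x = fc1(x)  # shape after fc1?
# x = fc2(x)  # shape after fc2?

Input shape: (13, 477)
  -> after fc1: (13, 557)
Output shape: (13, 191)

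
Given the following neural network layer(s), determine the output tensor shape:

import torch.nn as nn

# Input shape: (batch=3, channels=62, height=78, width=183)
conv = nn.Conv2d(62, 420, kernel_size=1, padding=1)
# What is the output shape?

Input shape: (3, 62, 78, 183)
Output shape: (3, 420, 80, 185)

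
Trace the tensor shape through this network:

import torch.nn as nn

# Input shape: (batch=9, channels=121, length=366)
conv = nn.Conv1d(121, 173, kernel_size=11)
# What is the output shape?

Input shape: (9, 121, 366)
Output shape: (9, 173, 356)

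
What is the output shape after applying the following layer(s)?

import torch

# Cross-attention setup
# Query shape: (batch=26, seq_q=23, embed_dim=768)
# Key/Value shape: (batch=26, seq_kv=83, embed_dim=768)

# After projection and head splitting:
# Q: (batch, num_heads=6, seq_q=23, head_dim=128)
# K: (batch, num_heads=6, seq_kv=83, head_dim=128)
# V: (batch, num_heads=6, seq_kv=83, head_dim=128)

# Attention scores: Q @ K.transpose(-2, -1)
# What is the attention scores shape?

Input shape: (26, 23, 768)
Output shape: (26, 6, 23, 83)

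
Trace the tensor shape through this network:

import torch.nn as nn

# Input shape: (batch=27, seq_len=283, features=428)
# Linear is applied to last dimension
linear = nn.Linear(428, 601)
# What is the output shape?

Input shape: (27, 283, 428)
Output shape: (27, 283, 601)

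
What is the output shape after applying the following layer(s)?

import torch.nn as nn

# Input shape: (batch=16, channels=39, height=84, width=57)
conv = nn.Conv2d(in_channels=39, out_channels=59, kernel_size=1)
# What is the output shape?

Input shape: (16, 39, 84, 57)
Output shape: (16, 59, 84, 57)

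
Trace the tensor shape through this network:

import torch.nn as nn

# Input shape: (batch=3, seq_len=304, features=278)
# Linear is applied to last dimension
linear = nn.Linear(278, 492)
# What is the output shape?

Input shape: (3, 304, 278)
Output shape: (3, 304, 492)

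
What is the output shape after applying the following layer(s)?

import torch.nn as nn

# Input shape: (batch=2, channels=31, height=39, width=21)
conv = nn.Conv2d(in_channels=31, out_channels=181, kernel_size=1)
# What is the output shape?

Input shape: (2, 31, 39, 21)
Output shape: (2, 181, 39, 21)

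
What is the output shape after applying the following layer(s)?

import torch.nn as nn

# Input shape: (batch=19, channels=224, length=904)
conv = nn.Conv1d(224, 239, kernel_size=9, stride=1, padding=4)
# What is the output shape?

Input shape: (19, 224, 904)
Output shape: (19, 239, 904)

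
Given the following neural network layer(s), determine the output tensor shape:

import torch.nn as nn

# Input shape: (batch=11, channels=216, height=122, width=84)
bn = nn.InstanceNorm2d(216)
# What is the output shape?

Input shape: (11, 216, 122, 84)
Output shape: (11, 216, 122, 84)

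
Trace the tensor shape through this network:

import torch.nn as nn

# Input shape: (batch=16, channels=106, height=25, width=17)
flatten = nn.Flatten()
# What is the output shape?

Input shape: (16, 106, 25, 17)
Output shape: (16, 45050)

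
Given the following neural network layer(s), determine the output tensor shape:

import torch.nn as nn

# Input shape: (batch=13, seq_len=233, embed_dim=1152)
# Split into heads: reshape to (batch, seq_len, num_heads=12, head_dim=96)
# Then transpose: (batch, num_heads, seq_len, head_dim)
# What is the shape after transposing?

Input shape: (13, 233, 1152)
  -> after reshape: (13, 233, 12, 96)
Output shape: (13, 12, 233, 96)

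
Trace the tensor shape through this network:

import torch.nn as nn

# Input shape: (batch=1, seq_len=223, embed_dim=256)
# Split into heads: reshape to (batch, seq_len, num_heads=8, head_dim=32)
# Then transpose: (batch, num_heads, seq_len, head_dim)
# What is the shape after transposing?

Input shape: (1, 223, 256)
  -> after reshape: (1, 223, 8, 32)
Output shape: (1, 8, 223, 32)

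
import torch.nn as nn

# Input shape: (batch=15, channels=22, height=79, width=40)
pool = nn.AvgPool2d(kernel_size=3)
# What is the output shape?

Input shape: (15, 22, 79, 40)
Output shape: (15, 22, 26, 13)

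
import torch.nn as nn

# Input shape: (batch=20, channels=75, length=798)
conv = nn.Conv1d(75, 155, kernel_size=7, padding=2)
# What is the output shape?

Input shape: (20, 75, 798)
Output shape: (20, 155, 796)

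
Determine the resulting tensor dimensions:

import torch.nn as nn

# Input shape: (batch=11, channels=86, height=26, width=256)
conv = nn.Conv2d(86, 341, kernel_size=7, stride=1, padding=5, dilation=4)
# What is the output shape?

Input shape: (11, 86, 26, 256)
Output shape: (11, 341, 12, 242)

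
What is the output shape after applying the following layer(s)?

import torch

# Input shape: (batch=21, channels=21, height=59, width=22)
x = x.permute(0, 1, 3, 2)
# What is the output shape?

Input shape: (21, 21, 59, 22)
Output shape: (21, 21, 22, 59)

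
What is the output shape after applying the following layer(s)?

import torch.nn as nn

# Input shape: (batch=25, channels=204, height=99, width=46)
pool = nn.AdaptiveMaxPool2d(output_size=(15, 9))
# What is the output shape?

Input shape: (25, 204, 99, 46)
Output shape: (25, 204, 15, 9)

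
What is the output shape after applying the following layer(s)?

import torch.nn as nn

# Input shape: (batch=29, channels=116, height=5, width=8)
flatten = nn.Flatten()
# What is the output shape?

Input shape: (29, 116, 5, 8)
Output shape: (29, 4640)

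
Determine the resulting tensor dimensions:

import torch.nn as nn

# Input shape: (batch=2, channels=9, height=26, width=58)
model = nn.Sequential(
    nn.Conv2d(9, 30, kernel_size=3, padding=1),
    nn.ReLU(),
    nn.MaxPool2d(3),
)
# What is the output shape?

Input shape: (2, 9, 26, 58)
  -> after Conv2d: (2, 30, 26, 58)
  -> after ReLU: (2, 30, 26, 58)
Output shape: (2, 30, 8, 19)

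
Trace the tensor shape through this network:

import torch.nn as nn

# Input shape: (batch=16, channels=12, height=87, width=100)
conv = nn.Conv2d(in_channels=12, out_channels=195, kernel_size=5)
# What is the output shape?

Input shape: (16, 12, 87, 100)
Output shape: (16, 195, 83, 96)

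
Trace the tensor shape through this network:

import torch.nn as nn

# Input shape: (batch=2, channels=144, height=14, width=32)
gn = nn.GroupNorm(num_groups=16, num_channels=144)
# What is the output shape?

Input shape: (2, 144, 14, 32)
Output shape: (2, 144, 14, 32)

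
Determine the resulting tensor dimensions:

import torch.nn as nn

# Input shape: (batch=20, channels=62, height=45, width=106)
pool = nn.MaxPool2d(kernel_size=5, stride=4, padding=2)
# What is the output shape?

Input shape: (20, 62, 45, 106)
Output shape: (20, 62, 12, 27)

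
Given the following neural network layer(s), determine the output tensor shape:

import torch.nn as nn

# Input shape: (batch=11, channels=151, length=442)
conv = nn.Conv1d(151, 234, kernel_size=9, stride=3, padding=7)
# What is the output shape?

Input shape: (11, 151, 442)
Output shape: (11, 234, 150)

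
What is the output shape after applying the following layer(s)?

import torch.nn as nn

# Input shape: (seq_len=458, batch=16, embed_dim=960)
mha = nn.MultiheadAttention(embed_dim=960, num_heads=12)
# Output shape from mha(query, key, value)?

Input shape: (458, 16, 960)
Output shape: (458, 16, 960)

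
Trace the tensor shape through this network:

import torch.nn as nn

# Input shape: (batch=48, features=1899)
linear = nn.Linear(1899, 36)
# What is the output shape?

Input shape: (48, 1899)
Output shape: (48, 36)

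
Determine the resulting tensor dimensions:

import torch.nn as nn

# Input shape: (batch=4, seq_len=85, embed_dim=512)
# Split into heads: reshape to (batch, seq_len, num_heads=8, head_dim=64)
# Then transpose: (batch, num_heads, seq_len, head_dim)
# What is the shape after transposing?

Input shape: (4, 85, 512)
  -> after reshape: (4, 85, 8, 64)
Output shape: (4, 8, 85, 64)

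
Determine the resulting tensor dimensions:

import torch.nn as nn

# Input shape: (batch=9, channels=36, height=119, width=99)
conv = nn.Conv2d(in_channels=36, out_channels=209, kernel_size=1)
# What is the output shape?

Input shape: (9, 36, 119, 99)
Output shape: (9, 209, 119, 99)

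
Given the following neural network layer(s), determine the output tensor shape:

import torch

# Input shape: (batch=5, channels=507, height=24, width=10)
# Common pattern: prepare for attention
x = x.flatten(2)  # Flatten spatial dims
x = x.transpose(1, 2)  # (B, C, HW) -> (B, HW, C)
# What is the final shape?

Input shape: (5, 507, 24, 10)
  -> after flatten(2): (5, 507, 240)
Output shape: (5, 240, 507)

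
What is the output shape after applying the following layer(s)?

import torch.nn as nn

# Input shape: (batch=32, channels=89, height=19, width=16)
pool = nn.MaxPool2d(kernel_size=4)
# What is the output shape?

Input shape: (32, 89, 19, 16)
Output shape: (32, 89, 4, 4)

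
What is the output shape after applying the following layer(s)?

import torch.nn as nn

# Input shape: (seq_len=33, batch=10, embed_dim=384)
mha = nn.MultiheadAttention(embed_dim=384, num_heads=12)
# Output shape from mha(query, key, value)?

Input shape: (33, 10, 384)
Output shape: (33, 10, 384)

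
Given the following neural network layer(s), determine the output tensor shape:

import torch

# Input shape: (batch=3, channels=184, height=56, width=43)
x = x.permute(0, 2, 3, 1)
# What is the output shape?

Input shape: (3, 184, 56, 43)
Output shape: (3, 56, 43, 184)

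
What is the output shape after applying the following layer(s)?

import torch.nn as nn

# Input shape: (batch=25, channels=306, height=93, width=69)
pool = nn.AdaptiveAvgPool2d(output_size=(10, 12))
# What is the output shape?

Input shape: (25, 306, 93, 69)
Output shape: (25, 306, 10, 12)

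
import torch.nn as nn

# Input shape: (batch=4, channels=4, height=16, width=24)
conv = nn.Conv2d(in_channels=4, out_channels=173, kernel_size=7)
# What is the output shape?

Input shape: (4, 4, 16, 24)
Output shape: (4, 173, 10, 18)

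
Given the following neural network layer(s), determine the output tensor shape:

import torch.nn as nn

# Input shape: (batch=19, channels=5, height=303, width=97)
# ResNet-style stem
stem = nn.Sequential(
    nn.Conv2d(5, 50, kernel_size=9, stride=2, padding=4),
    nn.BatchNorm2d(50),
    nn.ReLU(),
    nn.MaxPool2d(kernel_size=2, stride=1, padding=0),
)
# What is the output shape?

Input shape: (19, 5, 303, 97)
  -> after Conv2d 9x9 stride=2: (19, 50, 152, 49)
Output shape: (19, 50, 151, 48)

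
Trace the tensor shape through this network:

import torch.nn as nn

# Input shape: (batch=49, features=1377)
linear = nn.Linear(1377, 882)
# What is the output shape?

Input shape: (49, 1377)
Output shape: (49, 882)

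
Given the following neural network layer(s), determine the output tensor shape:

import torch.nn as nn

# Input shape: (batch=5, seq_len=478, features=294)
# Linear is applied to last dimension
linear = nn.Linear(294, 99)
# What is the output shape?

Input shape: (5, 478, 294)
Output shape: (5, 478, 99)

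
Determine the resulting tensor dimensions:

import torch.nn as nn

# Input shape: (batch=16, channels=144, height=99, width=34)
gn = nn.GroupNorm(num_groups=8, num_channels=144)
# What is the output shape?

Input shape: (16, 144, 99, 34)
Output shape: (16, 144, 99, 34)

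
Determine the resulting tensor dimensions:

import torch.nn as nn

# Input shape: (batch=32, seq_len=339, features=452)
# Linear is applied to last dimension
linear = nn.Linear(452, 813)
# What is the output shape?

Input shape: (32, 339, 452)
Output shape: (32, 339, 813)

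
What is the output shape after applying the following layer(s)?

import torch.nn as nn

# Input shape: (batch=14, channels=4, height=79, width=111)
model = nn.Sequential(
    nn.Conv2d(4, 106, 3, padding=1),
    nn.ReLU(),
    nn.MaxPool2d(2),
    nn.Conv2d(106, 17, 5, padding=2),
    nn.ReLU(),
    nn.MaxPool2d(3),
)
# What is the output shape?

Input shape: (14, 4, 79, 111)
  -> after first Conv2d: (14, 106, 79, 111)
  -> after first MaxPool2d: (14, 106, 39, 55)
  -> after second Conv2d: (14, 17, 39, 55)
Output shape: (14, 17, 13, 18)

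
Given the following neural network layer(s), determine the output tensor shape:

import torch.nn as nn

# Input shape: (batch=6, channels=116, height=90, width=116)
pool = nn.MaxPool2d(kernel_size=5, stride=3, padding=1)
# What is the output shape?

Input shape: (6, 116, 90, 116)
Output shape: (6, 116, 30, 38)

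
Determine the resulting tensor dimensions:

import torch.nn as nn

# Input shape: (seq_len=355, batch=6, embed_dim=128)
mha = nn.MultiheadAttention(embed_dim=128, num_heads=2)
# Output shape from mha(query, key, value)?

Input shape: (355, 6, 128)
Output shape: (355, 6, 128)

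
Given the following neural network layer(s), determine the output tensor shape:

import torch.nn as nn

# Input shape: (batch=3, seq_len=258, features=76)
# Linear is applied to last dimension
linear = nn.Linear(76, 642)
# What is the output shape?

Input shape: (3, 258, 76)
Output shape: (3, 258, 642)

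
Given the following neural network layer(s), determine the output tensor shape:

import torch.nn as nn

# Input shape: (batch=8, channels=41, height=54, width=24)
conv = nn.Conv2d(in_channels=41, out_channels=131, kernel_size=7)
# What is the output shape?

Input shape: (8, 41, 54, 24)
Output shape: (8, 131, 48, 18)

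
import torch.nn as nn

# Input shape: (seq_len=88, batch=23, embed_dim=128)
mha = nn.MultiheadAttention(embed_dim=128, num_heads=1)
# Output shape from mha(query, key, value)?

Input shape: (88, 23, 128)
Output shape: (88, 23, 128)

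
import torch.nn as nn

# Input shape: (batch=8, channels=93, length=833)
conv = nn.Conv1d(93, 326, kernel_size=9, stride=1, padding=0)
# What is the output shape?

Input shape: (8, 93, 833)
Output shape: (8, 326, 825)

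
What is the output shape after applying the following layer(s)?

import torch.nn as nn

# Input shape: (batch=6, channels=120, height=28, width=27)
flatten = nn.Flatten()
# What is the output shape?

Input shape: (6, 120, 28, 27)
Output shape: (6, 90720)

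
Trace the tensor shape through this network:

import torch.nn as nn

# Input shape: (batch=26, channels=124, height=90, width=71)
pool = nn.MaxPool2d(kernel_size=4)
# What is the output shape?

Input shape: (26, 124, 90, 71)
Output shape: (26, 124, 22, 17)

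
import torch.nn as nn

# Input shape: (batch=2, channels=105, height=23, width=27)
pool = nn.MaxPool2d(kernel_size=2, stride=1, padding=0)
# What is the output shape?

Input shape: (2, 105, 23, 27)
Output shape: (2, 105, 22, 26)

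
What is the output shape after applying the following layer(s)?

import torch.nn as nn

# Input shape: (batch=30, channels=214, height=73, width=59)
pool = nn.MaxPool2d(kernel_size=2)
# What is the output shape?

Input shape: (30, 214, 73, 59)
Output shape: (30, 214, 36, 29)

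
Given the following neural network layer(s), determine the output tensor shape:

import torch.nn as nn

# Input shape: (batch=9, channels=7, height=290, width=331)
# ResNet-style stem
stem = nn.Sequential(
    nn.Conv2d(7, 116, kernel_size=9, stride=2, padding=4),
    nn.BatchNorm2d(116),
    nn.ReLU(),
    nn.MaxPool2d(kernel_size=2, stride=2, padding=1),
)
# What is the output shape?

Input shape: (9, 7, 290, 331)
  -> after Conv2d 9x9 stride=2: (9, 116, 145, 166)
Output shape: (9, 116, 73, 84)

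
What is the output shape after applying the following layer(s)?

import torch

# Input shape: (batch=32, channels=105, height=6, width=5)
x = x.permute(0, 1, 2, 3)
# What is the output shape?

Input shape: (32, 105, 6, 5)
Output shape: (32, 105, 6, 5)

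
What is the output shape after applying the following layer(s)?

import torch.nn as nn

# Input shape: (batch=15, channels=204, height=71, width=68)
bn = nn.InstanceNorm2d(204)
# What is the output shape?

Input shape: (15, 204, 71, 68)
Output shape: (15, 204, 71, 68)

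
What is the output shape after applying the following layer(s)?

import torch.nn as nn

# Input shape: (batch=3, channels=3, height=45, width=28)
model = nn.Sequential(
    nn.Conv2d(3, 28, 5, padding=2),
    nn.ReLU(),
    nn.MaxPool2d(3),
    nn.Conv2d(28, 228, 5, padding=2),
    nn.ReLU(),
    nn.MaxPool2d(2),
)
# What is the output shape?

Input shape: (3, 3, 45, 28)
  -> after first Conv2d: (3, 28, 45, 28)
  -> after first MaxPool2d: (3, 28, 15, 9)
  -> after second Conv2d: (3, 228, 15, 9)
Output shape: (3, 228, 7, 4)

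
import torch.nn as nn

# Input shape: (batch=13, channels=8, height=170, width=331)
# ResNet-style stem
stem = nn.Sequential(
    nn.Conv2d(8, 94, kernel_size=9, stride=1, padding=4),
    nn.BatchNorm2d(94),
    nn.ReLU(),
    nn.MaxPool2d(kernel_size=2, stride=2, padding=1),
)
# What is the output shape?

Input shape: (13, 8, 170, 331)
  -> after Conv2d 9x9 stride=1: (13, 94, 170, 331)
Output shape: (13, 94, 86, 166)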